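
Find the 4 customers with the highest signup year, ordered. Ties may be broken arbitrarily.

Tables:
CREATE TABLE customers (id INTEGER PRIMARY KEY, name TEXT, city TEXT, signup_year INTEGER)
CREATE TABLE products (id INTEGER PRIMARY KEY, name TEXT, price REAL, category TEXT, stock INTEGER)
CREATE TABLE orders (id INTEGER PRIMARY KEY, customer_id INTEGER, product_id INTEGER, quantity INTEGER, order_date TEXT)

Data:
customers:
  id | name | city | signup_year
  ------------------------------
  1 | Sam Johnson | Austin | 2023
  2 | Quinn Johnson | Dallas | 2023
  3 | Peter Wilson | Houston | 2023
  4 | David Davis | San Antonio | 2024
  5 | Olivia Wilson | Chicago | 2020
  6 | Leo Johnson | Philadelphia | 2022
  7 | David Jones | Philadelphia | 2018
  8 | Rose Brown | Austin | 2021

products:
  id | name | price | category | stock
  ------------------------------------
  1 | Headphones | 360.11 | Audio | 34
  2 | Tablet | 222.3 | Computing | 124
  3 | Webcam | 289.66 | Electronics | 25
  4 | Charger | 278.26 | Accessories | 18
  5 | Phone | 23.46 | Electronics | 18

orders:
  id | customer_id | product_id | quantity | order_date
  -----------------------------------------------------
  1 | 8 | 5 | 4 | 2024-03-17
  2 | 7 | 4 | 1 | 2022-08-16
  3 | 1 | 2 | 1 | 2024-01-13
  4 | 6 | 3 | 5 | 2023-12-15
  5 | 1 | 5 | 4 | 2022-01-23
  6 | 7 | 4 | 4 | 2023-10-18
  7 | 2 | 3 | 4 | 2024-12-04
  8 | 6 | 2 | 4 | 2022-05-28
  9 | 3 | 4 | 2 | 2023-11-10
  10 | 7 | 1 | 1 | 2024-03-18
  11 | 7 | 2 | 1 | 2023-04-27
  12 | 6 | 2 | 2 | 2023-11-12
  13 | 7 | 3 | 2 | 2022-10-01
SELECT name, signup_year FROM customers ORDER BY signup_year DESC LIMIT 4

Execution result:
name | signup_year
David Davis | 2024
Sam Johnson | 2023
Quinn Johnson | 2023
Peter Wilson | 2023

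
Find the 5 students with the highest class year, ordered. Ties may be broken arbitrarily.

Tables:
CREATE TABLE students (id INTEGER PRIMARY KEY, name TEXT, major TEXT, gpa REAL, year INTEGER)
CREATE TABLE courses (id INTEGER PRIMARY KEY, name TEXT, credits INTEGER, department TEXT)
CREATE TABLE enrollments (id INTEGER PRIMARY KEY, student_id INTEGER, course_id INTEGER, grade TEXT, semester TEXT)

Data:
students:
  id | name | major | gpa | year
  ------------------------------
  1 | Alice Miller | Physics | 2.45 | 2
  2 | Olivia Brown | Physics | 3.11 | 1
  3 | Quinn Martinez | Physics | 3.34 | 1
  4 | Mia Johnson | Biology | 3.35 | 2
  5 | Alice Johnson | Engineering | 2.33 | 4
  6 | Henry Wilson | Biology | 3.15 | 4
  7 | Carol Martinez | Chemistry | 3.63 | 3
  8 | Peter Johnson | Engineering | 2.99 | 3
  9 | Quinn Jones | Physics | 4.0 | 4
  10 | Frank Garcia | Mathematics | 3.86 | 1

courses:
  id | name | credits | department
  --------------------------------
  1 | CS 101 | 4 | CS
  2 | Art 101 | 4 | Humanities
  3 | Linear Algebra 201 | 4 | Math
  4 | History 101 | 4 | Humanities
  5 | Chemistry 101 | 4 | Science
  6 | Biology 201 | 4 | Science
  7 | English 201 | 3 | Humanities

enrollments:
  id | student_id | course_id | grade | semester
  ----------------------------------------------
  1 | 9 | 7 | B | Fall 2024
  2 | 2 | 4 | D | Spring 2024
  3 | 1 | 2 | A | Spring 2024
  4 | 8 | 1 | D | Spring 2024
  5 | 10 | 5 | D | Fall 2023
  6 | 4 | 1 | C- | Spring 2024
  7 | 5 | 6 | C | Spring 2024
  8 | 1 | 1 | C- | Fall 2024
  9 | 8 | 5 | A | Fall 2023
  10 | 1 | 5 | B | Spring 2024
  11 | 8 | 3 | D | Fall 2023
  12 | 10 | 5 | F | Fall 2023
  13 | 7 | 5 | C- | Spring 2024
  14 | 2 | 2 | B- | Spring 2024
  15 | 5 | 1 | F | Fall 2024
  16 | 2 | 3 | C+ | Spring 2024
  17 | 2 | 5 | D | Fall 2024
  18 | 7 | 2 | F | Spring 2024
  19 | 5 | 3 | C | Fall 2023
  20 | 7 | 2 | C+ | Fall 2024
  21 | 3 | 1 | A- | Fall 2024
SELECT name, year FROM students ORDER BY year DESC LIMIT 5

Execution result:
name | year
Alice Johnson | 4
Henry Wilson | 4
Quinn Jones | 4
Carol Martinez | 3
Peter Johnson | 3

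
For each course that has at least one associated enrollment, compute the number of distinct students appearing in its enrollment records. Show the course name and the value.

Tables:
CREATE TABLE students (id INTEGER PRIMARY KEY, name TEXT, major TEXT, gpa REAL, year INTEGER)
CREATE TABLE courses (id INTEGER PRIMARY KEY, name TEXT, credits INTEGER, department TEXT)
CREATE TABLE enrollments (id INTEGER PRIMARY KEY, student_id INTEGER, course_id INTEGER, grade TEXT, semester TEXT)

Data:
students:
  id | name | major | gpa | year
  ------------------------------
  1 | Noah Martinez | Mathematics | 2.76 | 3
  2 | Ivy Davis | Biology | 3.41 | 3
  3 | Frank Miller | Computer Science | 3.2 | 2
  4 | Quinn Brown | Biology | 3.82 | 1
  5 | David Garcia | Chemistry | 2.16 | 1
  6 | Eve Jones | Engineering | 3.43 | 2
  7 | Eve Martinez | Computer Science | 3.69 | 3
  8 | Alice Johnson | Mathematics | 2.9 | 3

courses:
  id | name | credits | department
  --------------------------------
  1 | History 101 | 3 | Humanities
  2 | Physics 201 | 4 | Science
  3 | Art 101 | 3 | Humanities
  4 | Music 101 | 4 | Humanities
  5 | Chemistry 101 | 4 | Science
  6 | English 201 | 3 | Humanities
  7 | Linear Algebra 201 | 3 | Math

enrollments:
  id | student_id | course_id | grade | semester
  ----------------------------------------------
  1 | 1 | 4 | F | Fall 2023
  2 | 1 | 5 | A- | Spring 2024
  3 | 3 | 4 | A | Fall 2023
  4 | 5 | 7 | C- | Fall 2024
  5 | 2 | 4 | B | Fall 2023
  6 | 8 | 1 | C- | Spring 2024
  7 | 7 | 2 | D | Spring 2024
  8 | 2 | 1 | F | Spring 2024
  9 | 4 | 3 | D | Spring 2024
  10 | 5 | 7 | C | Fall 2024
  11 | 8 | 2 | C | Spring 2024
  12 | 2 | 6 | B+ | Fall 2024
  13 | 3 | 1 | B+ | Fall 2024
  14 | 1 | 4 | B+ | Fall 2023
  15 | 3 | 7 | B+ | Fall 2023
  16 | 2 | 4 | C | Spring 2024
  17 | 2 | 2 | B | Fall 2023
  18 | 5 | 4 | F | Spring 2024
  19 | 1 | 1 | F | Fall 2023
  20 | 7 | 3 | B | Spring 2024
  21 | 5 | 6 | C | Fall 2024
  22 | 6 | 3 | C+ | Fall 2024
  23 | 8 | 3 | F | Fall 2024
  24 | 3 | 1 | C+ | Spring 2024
SELECT p.name, COUNT(DISTINCT c.student_id) AS distinct_student_count FROM enrollments c JOIN courses p ON c.course_id = p.id GROUP BY p.id, p.name

Execution result:
name | distinct_student_count
History 101 | 4
Physics 201 | 3
Art 101 | 4
Music 101 | 4
Chemistry 101 | 1
English 201 | 2
Linear Algebra 201 | 2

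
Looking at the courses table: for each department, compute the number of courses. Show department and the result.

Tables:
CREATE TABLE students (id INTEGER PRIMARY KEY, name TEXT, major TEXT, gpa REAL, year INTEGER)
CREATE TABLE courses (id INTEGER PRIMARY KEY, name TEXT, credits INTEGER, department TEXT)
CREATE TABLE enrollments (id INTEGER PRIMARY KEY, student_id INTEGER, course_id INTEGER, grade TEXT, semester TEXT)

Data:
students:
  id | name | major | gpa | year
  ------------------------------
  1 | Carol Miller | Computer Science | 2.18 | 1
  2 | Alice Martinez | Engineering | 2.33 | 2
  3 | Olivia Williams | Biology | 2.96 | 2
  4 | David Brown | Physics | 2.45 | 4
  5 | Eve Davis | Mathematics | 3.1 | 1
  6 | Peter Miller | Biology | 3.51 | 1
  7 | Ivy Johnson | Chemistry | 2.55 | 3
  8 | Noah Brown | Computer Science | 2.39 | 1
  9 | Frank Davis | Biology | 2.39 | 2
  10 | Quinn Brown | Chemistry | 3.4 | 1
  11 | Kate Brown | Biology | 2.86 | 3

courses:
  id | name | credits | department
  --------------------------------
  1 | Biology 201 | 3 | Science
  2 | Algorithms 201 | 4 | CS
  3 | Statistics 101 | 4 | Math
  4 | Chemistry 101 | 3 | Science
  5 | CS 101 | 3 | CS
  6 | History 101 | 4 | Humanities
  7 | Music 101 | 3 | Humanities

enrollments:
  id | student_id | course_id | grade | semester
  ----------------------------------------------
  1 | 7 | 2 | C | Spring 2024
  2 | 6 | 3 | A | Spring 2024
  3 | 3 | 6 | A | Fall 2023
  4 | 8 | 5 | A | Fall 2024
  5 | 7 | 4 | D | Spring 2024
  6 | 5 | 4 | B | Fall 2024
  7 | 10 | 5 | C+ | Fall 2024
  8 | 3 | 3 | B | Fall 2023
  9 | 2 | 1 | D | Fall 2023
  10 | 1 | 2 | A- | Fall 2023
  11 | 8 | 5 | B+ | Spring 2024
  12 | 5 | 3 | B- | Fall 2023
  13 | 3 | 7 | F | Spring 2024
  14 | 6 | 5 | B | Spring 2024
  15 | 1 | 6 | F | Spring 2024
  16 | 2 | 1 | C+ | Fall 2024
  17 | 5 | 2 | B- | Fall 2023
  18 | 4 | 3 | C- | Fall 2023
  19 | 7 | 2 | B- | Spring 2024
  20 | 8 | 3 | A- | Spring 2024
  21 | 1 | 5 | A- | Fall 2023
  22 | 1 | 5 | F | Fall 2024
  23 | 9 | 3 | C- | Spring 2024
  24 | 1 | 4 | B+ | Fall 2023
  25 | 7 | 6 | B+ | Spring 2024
SELECT department, COUNT(*) AS n FROM courses GROUP BY department

Execution result:
department | n
CS | 2
Humanities | 2
Math | 1
Science | 2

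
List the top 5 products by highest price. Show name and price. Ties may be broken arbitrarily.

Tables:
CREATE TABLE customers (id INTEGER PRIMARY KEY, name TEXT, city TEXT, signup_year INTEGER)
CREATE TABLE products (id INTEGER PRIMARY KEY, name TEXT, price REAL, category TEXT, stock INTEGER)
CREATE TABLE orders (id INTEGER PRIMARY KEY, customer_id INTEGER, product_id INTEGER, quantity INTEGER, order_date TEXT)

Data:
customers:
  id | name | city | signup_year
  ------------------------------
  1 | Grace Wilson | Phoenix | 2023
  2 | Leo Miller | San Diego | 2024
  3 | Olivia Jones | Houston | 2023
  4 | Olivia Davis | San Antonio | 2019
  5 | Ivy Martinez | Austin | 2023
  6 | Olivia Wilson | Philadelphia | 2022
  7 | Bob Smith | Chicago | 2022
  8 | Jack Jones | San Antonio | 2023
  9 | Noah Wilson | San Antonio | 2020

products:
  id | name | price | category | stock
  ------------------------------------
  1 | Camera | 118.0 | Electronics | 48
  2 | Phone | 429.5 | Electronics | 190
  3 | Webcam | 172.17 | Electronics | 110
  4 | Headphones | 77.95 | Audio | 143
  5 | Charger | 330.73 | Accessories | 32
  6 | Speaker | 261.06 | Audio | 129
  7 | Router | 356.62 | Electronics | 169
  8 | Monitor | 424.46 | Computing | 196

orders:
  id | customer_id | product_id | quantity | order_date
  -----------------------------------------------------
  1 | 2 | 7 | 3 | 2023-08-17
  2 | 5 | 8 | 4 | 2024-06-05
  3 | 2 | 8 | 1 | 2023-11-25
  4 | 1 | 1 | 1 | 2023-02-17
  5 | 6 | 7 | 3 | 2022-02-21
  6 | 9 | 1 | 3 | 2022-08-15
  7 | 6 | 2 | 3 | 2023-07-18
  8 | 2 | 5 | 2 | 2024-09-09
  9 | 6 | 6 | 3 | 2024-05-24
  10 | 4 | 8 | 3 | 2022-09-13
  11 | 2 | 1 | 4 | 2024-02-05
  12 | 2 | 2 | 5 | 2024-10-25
SELECT name, price FROM products ORDER BY price DESC LIMIT 5

Execution result:
name | price
Phone | 429.50
Monitor | 424.46
Router | 356.62
Charger | 330.73
Speaker | 261.06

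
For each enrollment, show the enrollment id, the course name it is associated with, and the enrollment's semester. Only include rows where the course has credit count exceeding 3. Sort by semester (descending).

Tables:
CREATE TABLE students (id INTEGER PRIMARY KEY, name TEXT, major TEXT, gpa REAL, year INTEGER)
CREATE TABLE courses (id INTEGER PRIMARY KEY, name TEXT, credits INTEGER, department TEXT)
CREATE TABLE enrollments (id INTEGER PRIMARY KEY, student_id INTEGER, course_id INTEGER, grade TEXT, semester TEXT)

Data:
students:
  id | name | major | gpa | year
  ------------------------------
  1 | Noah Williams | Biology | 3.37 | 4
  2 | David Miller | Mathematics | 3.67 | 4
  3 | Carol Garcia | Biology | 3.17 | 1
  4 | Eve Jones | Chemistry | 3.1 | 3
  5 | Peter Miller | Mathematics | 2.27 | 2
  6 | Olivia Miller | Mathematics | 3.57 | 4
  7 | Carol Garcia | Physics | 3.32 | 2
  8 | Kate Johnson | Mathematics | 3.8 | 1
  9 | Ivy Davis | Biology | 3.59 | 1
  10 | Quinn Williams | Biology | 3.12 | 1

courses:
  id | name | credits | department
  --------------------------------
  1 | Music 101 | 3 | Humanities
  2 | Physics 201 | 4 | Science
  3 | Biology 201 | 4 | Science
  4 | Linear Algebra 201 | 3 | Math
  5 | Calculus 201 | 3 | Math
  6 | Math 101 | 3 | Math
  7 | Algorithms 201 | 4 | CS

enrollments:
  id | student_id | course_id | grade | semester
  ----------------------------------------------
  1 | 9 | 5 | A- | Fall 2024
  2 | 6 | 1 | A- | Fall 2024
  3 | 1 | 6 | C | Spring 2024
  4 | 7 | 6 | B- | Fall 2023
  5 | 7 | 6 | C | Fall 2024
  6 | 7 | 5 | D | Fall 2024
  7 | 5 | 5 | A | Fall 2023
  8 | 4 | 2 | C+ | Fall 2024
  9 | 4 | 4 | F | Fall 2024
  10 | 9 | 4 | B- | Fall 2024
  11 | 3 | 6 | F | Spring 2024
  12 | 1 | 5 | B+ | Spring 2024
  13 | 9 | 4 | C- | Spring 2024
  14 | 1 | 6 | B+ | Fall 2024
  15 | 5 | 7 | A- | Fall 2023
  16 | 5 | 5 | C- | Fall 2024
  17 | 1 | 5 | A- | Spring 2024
SELECT c.id, p.name AS course, c.semester FROM enrollments c JOIN courses p ON c.course_id = p.id WHERE p.credits > 3 ORDER BY c.semester DESC

Execution result:
id | course | semester
8 | Physics 201 | Fall 2024
15 | Algorithms 201 | Fall 2023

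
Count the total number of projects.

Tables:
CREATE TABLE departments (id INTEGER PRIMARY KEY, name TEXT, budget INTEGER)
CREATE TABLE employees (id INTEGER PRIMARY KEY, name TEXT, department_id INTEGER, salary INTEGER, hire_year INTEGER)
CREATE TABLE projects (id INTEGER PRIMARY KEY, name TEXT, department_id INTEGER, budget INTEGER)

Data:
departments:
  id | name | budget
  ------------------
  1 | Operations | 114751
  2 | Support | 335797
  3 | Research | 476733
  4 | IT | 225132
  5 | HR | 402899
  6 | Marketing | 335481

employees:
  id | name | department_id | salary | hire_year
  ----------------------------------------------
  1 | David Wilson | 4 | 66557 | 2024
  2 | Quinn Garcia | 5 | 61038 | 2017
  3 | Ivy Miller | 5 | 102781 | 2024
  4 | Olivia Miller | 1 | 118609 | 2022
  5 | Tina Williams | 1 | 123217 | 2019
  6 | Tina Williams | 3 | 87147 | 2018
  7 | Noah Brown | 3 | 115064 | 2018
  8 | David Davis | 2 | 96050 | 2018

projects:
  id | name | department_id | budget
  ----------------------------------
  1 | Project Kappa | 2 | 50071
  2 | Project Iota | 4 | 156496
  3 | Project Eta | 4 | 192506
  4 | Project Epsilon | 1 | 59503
SELECT COUNT(*) FROM projects

Execution result:
4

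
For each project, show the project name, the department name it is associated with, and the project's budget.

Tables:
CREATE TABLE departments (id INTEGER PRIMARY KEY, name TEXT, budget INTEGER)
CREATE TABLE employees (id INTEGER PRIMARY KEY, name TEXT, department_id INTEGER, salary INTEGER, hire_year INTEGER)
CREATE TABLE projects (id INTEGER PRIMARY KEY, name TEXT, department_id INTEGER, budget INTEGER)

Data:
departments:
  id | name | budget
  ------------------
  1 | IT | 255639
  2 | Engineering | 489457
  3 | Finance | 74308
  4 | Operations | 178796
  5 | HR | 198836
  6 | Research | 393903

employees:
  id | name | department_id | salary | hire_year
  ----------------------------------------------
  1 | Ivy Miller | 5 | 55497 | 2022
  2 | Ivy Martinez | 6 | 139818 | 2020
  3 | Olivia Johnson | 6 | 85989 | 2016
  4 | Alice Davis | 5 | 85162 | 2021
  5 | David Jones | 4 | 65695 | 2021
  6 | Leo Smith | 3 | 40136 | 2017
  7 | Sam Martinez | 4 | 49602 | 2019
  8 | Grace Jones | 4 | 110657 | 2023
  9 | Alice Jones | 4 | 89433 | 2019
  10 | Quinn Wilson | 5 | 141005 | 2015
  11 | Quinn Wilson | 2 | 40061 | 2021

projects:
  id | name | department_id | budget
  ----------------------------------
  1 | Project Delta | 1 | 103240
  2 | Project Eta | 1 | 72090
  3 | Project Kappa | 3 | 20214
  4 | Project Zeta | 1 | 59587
SELECT c.name, p.name AS department, c.budget FROM projects c JOIN departments p ON c.department_id = p.id

Execution result:
name | department | budget
Project Delta | IT | 103240
Project Eta | IT | 72090
Project Kappa | Finance | 20214
Project Zeta | IT | 59587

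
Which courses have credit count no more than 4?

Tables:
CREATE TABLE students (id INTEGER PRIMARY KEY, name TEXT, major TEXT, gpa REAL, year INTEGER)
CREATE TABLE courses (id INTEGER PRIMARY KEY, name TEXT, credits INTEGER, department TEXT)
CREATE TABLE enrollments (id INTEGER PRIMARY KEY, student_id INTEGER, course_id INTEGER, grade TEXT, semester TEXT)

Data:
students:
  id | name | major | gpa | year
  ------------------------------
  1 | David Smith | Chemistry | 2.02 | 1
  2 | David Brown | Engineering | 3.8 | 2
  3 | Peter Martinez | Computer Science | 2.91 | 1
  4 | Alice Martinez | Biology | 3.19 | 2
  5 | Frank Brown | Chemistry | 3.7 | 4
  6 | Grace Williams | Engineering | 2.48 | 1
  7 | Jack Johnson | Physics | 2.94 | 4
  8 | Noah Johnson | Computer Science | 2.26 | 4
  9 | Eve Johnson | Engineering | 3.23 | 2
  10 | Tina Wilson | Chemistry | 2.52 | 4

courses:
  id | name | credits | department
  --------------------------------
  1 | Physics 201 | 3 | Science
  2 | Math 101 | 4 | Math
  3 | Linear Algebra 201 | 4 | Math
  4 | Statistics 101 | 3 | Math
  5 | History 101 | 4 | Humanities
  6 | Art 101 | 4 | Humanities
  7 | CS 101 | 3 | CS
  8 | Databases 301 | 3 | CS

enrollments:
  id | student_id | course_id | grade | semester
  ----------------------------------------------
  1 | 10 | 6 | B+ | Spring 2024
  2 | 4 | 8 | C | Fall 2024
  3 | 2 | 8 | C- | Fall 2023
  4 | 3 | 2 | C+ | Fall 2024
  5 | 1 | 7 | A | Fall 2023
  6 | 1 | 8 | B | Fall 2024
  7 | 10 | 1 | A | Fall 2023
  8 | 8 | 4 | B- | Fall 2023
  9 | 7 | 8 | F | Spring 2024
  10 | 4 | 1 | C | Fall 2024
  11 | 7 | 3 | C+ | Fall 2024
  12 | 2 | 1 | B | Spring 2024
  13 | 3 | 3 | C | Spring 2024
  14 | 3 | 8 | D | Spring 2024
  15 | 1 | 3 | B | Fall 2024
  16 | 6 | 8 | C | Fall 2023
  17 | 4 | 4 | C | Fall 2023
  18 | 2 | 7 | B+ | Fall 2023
SELECT name, credits FROM courses WHERE credits <= 4

Execution result:
name | credits
Physics 201 | 3
Math 101 | 4
Linear Algebra 201 | 4
Statistics 101 | 3
History 101 | 4
Art 101 | 4
CS 101 | 3
Databases 301 | 3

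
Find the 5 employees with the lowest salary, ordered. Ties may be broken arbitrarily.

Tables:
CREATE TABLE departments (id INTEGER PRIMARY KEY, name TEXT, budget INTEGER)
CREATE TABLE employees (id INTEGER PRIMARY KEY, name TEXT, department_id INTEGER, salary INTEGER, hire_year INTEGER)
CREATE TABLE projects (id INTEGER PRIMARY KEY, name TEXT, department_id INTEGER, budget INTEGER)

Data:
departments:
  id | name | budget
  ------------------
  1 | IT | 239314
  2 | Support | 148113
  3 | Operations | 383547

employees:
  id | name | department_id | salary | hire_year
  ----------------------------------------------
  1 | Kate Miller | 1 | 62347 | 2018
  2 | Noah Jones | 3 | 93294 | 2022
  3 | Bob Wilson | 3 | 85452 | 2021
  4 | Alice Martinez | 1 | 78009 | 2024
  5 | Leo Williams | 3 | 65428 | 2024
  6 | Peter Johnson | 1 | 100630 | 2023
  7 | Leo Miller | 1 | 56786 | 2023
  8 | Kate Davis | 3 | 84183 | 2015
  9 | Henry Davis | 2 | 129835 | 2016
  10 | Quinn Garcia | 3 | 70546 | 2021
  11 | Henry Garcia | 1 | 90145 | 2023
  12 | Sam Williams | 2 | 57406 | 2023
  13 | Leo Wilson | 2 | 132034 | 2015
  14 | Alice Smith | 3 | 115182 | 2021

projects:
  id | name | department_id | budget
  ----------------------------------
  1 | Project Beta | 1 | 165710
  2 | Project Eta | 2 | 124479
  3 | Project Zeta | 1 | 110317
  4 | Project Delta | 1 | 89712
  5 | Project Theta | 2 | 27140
SELECT name, salary FROM employees ORDER BY salary ASC LIMIT 5

Execution result:
name | salary
Leo Miller | 56786
Sam Williams | 57406
Kate Miller | 62347
Leo Williams | 65428
Quinn Garcia | 70546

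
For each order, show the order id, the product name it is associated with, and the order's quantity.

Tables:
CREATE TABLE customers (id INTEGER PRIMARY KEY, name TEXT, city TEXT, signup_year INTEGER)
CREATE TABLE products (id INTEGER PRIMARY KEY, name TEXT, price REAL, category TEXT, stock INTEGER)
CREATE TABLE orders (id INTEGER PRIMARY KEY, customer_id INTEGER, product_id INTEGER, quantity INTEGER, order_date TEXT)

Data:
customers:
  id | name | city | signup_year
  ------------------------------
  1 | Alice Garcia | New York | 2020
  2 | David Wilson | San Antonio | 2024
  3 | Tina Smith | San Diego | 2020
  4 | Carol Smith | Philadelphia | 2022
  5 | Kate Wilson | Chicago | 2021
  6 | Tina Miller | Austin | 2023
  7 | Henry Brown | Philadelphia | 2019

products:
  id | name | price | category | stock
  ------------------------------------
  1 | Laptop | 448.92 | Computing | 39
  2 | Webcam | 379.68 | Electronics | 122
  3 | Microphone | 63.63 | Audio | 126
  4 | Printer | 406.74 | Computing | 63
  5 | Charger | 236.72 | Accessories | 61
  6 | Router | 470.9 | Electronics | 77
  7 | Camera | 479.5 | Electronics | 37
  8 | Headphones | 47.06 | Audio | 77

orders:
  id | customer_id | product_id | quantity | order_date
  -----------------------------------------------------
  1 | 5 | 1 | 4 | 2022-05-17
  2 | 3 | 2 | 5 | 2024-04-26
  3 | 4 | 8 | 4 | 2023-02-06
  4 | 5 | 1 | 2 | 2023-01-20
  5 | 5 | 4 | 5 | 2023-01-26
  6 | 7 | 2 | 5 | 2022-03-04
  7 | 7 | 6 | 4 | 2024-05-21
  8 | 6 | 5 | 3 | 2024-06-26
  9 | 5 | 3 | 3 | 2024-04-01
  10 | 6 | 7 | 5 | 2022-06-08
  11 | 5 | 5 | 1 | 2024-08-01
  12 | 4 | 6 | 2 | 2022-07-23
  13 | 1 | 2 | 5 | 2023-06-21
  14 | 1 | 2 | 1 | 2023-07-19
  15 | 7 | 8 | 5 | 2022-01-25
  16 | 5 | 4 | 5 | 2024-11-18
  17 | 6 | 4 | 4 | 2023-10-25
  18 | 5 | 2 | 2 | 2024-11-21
SELECT c.id, p.name AS product, c.quantity FROM orders c JOIN products p ON c.product_id = p.id

Execution result:
id | product | quantity
1 | Laptop | 4
2 | Webcam | 5
3 | Headphones | 4
4 | Laptop | 2
5 | Printer | 5
6 | Webcam | 5
7 | Router | 4
8 | Charger | 3
9 | Microphone | 3
10 | Camera | 5
11 | Charger | 1
12 | Router | 2
13 | Webcam | 5
14 | Webcam | 1
15 | Headphones | 5
16 | Printer | 5
17 | Printer | 4
18 | Webcam | 2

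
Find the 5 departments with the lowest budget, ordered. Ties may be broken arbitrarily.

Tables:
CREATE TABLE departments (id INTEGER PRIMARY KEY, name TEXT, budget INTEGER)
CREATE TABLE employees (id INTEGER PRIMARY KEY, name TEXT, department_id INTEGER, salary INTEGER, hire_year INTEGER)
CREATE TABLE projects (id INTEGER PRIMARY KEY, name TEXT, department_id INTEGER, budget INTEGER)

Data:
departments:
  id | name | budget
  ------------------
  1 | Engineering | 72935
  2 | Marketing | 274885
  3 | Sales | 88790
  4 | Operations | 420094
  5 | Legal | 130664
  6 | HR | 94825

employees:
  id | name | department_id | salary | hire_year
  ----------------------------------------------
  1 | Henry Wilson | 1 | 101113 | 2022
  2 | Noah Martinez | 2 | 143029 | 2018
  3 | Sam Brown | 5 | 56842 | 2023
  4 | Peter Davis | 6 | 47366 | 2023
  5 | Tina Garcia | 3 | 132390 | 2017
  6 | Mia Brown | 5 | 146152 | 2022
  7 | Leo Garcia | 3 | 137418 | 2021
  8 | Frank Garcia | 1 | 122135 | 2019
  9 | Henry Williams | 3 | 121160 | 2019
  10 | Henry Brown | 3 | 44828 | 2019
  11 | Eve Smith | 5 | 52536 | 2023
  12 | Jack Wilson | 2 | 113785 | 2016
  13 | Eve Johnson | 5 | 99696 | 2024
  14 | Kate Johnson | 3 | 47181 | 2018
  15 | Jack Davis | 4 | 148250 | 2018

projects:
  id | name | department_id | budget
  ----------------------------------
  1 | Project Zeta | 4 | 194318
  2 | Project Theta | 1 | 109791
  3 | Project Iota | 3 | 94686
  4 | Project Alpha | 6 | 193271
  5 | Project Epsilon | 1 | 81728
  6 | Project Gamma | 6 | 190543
SELECT name, budget FROM departments ORDER BY budget ASC LIMIT 5

Execution result:
name | budget
Engineering | 72935
Sales | 88790
HR | 94825
Legal | 130664
Marketing | 274885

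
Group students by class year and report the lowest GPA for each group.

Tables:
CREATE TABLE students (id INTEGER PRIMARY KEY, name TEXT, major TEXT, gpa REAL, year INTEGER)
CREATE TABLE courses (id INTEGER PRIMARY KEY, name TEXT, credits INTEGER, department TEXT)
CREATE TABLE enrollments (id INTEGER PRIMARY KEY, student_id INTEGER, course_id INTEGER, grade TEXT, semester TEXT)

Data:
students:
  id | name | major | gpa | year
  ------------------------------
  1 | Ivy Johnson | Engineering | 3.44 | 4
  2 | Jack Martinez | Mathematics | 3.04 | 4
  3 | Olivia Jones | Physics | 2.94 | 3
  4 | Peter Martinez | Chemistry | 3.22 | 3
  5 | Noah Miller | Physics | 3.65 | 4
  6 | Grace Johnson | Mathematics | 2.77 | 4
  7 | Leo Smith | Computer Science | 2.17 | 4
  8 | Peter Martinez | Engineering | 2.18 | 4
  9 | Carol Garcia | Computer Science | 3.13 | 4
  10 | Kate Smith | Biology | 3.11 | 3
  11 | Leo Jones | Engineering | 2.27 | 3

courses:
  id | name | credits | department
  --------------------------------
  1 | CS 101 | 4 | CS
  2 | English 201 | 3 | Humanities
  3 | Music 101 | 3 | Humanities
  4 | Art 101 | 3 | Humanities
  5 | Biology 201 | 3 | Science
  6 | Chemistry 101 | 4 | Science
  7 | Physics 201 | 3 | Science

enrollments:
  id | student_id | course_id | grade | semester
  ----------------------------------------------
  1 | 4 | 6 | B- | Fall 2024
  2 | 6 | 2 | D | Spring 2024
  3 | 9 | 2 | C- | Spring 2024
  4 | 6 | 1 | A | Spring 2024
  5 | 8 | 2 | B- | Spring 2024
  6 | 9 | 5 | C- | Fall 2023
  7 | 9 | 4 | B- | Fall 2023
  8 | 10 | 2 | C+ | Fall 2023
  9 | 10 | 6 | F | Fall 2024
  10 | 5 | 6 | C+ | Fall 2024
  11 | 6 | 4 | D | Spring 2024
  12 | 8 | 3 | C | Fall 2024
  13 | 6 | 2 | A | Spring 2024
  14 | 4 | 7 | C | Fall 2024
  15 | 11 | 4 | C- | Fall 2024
SELECT year, MIN(gpa) AS min_gpa FROM students GROUP BY year

Execution result:
year | min_gpa
3 | 2.27
4 | 2.17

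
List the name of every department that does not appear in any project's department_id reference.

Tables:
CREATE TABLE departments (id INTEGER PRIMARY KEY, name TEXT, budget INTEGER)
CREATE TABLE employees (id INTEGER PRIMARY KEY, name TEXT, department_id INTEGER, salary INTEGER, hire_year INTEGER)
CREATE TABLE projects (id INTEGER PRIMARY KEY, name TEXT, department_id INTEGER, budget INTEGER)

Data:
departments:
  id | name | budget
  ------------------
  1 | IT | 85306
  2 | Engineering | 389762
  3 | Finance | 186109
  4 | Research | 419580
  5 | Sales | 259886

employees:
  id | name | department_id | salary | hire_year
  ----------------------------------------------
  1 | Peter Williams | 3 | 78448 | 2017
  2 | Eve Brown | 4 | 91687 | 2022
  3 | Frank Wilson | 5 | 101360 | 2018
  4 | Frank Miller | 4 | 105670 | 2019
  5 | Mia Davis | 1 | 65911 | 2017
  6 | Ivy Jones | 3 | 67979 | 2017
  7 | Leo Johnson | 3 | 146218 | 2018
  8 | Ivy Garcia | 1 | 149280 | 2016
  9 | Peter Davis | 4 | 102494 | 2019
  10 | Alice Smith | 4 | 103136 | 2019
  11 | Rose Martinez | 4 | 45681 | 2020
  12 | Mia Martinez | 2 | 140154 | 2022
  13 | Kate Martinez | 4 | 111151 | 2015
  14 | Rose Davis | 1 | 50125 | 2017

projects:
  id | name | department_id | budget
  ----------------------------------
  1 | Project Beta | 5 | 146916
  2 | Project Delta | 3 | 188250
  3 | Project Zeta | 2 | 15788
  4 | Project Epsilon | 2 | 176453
SELECT p.name FROM departments p LEFT JOIN projects c ON c.department_id = p.id WHERE c.id IS NULL

Execution result:
name
IT
Research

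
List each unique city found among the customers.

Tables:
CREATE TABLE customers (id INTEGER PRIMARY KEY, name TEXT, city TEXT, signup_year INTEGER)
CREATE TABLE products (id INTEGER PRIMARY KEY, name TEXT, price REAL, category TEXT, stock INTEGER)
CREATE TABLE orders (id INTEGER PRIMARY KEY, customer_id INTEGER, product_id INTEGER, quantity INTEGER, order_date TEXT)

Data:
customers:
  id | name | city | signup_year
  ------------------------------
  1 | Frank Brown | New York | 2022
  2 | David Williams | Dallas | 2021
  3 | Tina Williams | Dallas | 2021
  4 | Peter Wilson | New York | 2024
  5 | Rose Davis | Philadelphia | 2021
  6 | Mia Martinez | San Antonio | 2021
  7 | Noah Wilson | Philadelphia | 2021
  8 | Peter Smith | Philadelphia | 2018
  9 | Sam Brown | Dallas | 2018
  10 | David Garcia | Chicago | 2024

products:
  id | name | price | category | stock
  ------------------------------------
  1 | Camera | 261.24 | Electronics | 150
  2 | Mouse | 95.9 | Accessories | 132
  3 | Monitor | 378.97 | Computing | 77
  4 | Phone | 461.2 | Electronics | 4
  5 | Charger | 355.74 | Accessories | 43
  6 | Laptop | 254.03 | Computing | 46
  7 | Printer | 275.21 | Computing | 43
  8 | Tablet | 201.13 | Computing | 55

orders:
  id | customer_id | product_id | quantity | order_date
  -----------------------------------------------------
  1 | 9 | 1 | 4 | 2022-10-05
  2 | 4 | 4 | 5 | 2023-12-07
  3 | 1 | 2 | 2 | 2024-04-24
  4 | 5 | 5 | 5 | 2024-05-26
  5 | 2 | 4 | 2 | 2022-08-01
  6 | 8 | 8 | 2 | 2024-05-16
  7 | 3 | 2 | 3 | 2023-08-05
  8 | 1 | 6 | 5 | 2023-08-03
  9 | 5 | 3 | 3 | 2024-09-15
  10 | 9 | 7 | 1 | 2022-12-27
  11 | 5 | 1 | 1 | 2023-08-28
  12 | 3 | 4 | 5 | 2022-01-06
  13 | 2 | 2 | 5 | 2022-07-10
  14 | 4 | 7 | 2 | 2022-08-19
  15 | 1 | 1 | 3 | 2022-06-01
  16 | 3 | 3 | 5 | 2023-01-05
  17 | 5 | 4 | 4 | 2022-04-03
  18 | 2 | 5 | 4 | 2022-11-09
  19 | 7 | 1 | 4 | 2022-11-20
SELECT DISTINCT city FROM customers

Execution result:
city
New York
Dallas
Philadelphia
San Antonio
Chicago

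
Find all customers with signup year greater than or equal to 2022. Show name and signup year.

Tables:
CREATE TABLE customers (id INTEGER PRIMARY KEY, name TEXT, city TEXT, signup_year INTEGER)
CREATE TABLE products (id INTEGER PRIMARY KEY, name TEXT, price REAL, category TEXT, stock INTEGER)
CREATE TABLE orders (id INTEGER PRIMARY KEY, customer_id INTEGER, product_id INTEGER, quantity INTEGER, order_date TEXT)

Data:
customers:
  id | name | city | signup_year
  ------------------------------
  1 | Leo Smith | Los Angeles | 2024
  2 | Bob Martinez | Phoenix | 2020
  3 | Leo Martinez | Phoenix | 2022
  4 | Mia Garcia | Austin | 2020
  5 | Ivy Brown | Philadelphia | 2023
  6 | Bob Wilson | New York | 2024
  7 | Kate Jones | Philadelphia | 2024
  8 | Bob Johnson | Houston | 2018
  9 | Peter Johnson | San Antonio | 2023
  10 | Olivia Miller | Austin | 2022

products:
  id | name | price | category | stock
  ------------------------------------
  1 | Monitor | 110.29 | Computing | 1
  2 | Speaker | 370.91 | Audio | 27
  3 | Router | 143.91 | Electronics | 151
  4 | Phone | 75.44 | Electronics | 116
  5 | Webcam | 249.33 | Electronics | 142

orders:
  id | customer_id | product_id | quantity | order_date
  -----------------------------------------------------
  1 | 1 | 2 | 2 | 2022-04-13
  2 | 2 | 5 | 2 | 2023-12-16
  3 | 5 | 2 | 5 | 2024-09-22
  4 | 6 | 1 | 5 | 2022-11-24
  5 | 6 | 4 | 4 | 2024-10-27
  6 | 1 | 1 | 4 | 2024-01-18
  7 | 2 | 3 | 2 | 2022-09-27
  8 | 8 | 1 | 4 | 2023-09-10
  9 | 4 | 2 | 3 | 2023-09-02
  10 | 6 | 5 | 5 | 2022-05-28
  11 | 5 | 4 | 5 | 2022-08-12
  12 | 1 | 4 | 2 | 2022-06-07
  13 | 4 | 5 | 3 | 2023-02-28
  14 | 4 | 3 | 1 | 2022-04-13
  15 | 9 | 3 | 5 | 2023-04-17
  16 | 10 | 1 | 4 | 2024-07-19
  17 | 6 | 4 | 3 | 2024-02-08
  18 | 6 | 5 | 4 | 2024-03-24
SELECT name, signup_year FROM customers WHERE signup_year >= 2022

Execution result:
name | signup_year
Leo Smith | 2024
Leo Martinez | 2022
Ivy Brown | 2023
Bob Wilson | 2024
Kate Jones | 2024
Peter Johnson | 2023
Olivia Miller | 2022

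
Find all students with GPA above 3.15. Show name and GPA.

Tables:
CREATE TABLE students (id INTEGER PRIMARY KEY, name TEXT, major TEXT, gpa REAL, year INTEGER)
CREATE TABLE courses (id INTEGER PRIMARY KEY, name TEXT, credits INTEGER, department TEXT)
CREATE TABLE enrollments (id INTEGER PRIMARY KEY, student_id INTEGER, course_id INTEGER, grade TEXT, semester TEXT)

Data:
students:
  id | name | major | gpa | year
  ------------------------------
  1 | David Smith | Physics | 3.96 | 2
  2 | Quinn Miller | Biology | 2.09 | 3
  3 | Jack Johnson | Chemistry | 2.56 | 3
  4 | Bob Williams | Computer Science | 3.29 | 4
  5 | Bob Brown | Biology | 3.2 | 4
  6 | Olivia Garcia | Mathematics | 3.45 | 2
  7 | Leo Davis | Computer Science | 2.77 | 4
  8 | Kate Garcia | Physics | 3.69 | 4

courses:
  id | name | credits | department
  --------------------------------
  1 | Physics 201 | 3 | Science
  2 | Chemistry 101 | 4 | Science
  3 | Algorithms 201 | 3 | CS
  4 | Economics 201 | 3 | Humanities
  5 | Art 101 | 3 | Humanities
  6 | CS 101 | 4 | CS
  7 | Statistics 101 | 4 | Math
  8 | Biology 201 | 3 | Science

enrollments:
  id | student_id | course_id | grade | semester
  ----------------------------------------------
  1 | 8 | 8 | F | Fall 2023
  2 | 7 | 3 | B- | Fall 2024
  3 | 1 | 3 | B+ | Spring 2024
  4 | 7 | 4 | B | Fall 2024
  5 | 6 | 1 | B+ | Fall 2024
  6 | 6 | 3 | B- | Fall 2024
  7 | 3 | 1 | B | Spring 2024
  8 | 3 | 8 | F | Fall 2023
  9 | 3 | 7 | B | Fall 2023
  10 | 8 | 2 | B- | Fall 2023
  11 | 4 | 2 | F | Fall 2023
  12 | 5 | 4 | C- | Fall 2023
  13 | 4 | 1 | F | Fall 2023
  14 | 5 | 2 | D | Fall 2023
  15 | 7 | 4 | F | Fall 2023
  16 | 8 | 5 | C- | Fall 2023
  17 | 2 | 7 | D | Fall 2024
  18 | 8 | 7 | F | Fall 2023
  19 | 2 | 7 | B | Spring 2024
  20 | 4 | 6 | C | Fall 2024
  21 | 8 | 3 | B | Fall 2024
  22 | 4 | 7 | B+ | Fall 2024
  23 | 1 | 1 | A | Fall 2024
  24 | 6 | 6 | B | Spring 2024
SELECT name, gpa FROM students WHERE gpa > 3.15

Execution result:
name | gpa
David Smith | 3.96
Bob Williams | 3.29
Bob Brown | 3.20
Olivia Garcia | 3.45
Kate Garcia | 3.69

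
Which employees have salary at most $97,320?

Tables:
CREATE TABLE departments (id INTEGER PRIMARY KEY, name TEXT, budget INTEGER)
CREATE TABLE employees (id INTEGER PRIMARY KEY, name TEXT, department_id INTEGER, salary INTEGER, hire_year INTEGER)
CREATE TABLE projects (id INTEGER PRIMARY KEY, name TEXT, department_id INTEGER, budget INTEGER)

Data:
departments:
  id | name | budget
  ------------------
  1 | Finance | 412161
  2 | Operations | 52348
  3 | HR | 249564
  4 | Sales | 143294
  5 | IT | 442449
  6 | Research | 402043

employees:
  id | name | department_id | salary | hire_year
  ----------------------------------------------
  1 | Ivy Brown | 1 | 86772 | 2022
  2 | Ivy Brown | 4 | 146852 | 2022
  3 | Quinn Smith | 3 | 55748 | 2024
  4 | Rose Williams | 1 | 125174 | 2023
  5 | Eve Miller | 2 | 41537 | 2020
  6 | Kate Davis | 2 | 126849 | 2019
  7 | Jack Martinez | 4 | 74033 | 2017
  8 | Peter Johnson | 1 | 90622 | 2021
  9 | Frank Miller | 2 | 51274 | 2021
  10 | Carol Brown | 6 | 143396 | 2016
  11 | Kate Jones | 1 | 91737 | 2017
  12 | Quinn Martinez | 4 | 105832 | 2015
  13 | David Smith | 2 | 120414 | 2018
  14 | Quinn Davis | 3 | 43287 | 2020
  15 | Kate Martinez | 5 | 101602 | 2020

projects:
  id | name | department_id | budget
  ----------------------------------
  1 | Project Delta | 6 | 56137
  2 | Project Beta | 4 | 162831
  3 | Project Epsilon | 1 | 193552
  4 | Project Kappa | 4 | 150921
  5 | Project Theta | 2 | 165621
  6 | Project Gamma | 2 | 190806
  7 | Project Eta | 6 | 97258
SELECT name, salary FROM employees WHERE salary <= 97320

Execution result:
name | salary
Ivy Brown | 86772
Quinn Smith | 55748
Eve Miller | 41537
Jack Martinez | 74033
Peter Johnson | 90622
Frank Miller | 51274
Kate Jones | 91737
Quinn Davis | 43287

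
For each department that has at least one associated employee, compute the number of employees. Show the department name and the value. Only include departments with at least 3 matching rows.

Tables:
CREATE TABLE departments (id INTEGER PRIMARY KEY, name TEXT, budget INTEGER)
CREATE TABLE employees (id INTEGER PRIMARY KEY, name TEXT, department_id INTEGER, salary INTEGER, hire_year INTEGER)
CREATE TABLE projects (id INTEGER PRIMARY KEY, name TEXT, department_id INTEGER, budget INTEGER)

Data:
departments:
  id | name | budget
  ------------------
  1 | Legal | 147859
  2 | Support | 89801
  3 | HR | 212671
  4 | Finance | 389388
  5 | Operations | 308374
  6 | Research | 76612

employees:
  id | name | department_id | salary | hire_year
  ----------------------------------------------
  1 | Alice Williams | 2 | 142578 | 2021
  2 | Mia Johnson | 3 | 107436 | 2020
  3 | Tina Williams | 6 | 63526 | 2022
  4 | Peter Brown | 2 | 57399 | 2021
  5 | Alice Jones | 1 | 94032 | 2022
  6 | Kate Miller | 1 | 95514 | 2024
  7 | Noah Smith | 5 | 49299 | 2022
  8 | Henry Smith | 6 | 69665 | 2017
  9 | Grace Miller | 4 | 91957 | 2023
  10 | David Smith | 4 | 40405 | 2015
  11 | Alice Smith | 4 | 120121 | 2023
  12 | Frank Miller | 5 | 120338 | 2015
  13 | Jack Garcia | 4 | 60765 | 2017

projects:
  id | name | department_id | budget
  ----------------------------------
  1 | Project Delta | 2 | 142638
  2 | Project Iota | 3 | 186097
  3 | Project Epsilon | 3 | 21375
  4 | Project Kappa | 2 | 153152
SELECT p.name, COUNT(*) AS n FROM employees c JOIN departments p ON c.department_id = p.id GROUP BY p.id, p.name HAVING COUNT(*) >= 3

Execution result:
name | n
Finance | 4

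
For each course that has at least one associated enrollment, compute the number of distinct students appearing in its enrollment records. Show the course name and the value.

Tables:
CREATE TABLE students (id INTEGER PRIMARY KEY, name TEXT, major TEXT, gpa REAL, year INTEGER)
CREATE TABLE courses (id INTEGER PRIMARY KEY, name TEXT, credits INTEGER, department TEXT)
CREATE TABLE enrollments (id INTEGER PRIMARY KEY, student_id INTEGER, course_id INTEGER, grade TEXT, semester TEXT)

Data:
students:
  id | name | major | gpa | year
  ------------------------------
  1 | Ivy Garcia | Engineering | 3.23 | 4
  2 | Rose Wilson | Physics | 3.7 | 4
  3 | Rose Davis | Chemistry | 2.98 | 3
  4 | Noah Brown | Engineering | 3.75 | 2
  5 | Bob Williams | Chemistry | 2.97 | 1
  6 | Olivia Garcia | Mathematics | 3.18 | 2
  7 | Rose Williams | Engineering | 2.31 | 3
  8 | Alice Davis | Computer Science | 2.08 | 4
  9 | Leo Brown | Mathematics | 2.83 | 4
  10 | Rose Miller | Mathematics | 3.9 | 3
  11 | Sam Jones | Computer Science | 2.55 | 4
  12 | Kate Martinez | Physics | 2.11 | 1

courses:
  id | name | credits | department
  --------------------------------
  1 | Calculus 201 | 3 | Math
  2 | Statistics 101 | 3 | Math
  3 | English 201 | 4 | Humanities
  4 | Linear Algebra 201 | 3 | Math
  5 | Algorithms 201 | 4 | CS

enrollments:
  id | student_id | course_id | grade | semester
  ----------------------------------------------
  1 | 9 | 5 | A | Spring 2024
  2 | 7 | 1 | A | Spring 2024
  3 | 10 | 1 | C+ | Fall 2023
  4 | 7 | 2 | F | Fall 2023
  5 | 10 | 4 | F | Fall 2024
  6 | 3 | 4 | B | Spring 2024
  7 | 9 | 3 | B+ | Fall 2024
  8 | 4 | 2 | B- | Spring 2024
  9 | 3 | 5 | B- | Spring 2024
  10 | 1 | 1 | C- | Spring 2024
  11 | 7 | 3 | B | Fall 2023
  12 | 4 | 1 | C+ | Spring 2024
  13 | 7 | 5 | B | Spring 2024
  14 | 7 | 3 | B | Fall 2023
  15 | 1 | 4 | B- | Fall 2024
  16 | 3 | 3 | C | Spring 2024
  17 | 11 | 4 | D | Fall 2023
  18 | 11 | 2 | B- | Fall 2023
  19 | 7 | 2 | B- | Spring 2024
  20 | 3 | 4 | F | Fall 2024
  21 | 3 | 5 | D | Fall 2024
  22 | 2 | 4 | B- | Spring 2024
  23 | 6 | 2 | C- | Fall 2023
SELECT p.name, COUNT(DISTINCT c.student_id) AS distinct_student_count FROM enrollments c JOIN courses p ON c.course_id = p.id GROUP BY p.id, p.name

Execution result:
name | distinct_student_count
Calculus 201 | 4
Statistics 101 | 4
English 201 | 3
Linear Algebra 201 | 5
Algorithms 201 | 3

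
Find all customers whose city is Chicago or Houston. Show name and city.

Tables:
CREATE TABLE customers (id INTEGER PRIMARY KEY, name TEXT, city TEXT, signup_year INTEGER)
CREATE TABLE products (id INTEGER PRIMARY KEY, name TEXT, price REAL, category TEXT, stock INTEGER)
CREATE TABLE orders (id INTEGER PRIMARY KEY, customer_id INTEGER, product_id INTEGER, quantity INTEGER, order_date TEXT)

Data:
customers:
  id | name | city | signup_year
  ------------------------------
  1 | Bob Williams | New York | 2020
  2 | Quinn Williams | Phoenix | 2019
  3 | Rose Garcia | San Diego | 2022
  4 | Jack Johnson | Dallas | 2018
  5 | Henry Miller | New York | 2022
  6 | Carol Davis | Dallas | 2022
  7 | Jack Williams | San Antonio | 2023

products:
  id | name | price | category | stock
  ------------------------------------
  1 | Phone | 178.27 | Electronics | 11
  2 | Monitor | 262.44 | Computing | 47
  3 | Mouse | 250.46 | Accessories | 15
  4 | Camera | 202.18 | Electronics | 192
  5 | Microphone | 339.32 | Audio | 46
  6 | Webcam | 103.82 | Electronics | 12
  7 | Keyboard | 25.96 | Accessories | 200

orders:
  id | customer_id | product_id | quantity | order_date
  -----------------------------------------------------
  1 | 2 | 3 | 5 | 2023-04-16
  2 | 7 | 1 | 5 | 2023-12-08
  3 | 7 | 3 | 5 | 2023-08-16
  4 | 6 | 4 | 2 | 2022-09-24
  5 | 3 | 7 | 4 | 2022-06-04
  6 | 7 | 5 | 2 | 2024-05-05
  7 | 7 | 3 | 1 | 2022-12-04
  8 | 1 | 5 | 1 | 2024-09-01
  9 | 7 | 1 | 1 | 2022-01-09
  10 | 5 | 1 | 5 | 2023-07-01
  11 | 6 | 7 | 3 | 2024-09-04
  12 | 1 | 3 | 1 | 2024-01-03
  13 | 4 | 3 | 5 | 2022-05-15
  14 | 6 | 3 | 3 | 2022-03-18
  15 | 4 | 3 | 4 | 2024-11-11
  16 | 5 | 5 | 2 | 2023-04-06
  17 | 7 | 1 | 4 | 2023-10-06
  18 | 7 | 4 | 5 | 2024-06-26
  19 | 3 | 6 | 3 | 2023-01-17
SELECT name, city FROM customers WHERE city IN ('Chicago', 'Houston')

Execution result:
(no rows)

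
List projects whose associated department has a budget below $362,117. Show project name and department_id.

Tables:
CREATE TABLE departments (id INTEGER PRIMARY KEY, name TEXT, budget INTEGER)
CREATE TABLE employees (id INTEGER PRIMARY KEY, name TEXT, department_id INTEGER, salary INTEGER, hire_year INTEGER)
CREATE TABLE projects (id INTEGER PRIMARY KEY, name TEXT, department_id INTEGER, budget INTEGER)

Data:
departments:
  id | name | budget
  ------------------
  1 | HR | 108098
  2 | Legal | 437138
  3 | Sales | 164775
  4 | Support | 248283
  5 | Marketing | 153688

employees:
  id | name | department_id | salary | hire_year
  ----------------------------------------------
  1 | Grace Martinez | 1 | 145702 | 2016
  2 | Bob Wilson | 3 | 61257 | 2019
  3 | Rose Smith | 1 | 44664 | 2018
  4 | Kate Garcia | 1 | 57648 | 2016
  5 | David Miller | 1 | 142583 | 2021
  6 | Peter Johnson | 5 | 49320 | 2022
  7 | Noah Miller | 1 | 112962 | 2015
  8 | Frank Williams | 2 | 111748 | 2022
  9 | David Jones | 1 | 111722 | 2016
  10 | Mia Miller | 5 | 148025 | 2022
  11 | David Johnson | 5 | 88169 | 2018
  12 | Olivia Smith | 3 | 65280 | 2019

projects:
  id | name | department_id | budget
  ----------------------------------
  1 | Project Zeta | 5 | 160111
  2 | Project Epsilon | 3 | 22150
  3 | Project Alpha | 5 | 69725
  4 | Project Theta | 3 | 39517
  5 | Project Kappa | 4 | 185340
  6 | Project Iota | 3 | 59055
SELECT name, department_id FROM projects WHERE department_id IN (SELECT id FROM departments WHERE budget < 362117)

Execution result:
name | department_id
Project Zeta | 5
Project Epsilon | 3
Project Alpha | 5
Project Theta | 3
Project Kappa | 4
Project Iota | 3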